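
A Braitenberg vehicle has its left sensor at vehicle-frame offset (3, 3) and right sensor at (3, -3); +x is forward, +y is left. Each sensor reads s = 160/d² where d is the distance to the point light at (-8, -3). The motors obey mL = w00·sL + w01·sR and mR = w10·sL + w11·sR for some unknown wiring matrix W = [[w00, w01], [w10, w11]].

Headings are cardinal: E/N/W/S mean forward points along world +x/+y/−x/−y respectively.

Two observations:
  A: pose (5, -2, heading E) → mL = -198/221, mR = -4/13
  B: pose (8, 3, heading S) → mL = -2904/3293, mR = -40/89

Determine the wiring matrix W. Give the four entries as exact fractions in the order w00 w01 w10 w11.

-1 -1/2 0 -1/2

obs A: pose=(5,-2,E) → sL=10/17, sR=8/13, mL=-198/221, mR=-4/13
obs B: pose=(8,3,S) → sL=16/37, sR=80/89, mL=-2904/3293, mR=-40/89
sensor matrix S = [[10/17, 8/13], [16/37, 80/89]]; det S = 191136/727753
solve [mL_A; mL_B] = S·[w00; w01] and [mR_A; mR_B] = S·[w10; w11]:
  w00 = -1, w01 = -1/2, w10 = 0, w11 = -1/2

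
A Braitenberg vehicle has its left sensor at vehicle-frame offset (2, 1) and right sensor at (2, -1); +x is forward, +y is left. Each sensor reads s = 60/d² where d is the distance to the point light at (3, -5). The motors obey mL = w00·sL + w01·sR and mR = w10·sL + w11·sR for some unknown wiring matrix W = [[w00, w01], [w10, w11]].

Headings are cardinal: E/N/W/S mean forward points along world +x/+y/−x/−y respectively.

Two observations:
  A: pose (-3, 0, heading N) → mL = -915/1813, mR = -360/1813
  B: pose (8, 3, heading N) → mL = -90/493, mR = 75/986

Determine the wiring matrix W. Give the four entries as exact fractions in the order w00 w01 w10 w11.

obs A: pose=(-3,0,N) → sL=30/49, sR=30/37, mL=-915/1813, mR=-360/1813
obs B: pose=(8,3,N) → sL=15/29, sR=15/34, mL=-90/493, mR=75/986
sensor matrix S = [[30/49, 30/37], [15/29, 15/34]]; det S = -133425/893809
solve [mL_A; mL_B] = S·[w00; w01] and [mR_A; mR_B] = S·[w10; w11]:
  w00 = 1/2, w01 = -1, w10 = 1, w11 = -1

1/2 -1 1 -1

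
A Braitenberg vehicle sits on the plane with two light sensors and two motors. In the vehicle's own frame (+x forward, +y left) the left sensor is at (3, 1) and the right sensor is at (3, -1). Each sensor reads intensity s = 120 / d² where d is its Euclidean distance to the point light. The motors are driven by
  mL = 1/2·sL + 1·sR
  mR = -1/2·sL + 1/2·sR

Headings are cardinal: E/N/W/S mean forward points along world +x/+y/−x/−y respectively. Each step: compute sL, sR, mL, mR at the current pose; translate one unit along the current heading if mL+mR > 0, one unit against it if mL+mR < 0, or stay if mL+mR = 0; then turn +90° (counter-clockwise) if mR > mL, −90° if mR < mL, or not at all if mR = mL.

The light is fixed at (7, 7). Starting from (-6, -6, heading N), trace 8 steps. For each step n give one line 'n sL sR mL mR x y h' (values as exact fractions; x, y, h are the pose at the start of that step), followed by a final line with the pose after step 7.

0 15/37 30/61 3135/4514 195/4514 -6 -6 N
1 120/221 120/269 42660/59449 -2880/59449 -6 -5 E
2 60/173 60/197 16290/34081 -720/34081 -5 -5 S
3 120/421 40/123 24220/51783 1040/51783 -5 -6 W
4 15/37 30/61 3135/4514 195/4514 -6 -6 N
5 120/221 120/269 42660/59449 -2880/59449 -6 -5 E
6 60/173 60/197 16290/34081 -720/34081 -5 -5 S
7 120/421 40/123 24220/51783 1040/51783 -5 -6 W
final -6 -6 N

n=0: pose=(-6,-6,N); sL=15/37, sR=30/61; mL=3135/4514, mR=195/4514; mL+mR=45/61 → advance +1; mR−mL=-1470/2257 → turn -1·90°
n=1: pose=(-6,-5,E); sL=120/221, sR=120/269; mL=42660/59449, mR=-2880/59449; mL+mR=180/269 → advance +1; mR−mL=-45540/59449 → turn -1·90°
n=2: pose=(-5,-5,S); sL=60/173, sR=60/197; mL=16290/34081, mR=-720/34081; mL+mR=90/197 → advance +1; mR−mL=-17010/34081 → turn -1·90°
n=3: pose=(-5,-6,W); sL=120/421, sR=40/123; mL=24220/51783, mR=1040/51783; mL+mR=20/41 → advance +1; mR−mL=-23180/51783 → turn -1·90°
n=4: pose=(-6,-6,N); sL=15/37, sR=30/61; mL=3135/4514, mR=195/4514; mL+mR=45/61 → advance +1; mR−mL=-1470/2257 → turn -1·90°
n=5: pose=(-6,-5,E); sL=120/221, sR=120/269; mL=42660/59449, mR=-2880/59449; mL+mR=180/269 → advance +1; mR−mL=-45540/59449 → turn -1·90°
n=6: pose=(-5,-5,S); sL=60/173, sR=60/197; mL=16290/34081, mR=-720/34081; mL+mR=90/197 → advance +1; mR−mL=-17010/34081 → turn -1·90°
n=7: pose=(-5,-6,W); sL=120/421, sR=40/123; mL=24220/51783, mR=1040/51783; mL+mR=20/41 → advance +1; mR−mL=-23180/51783 → turn -1·90°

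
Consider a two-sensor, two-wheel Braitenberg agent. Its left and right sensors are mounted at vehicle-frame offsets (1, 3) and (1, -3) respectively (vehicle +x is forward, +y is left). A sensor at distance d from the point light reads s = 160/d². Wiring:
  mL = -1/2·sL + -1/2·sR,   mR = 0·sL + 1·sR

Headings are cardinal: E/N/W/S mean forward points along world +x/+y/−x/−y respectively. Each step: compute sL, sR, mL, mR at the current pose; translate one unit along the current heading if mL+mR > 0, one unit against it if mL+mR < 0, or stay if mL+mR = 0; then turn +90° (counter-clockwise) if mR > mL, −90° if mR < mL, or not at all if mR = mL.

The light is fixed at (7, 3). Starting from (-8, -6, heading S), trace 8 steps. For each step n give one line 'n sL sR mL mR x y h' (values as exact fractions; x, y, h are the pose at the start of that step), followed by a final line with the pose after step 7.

0 40/61 20/53 -1670/3233 20/53 -8 -6 S
1 160/221 160/317 -43040/70057 160/317 -8 -5 E
2 16/41 80/109 -2512/4469 80/109 -9 -5 N
3 160/389 32/61 -11104/23729 32/61 -9 -4 W
4 8/13 10/29 -181/377 10/29 -10 -4 S
5 32/53 160/337 -9632/17861 160/337 -10 -3 E
6 80/233 16/25 -2864/5825 16/25 -11 -3 N
7 32/85 32/73 -2528/6205 32/73 -11 -2 W
final -12 -2 S

n=0: pose=(-8,-6,S); sL=40/61, sR=20/53; mL=-1670/3233, mR=20/53; mL+mR=-450/3233 → advance -1; mR−mL=2890/3233 → turn +1·90°
n=1: pose=(-8,-5,E); sL=160/221, sR=160/317; mL=-43040/70057, mR=160/317; mL+mR=-7680/70057 → advance -1; mR−mL=78400/70057 → turn +1·90°
n=2: pose=(-9,-5,N); sL=16/41, sR=80/109; mL=-2512/4469, mR=80/109; mL+mR=768/4469 → advance +1; mR−mL=5792/4469 → turn +1·90°
n=3: pose=(-9,-4,W); sL=160/389, sR=32/61; mL=-11104/23729, mR=32/61; mL+mR=1344/23729 → advance +1; mR−mL=23552/23729 → turn +1·90°
n=4: pose=(-10,-4,S); sL=8/13, sR=10/29; mL=-181/377, mR=10/29; mL+mR=-51/377 → advance -1; mR−mL=311/377 → turn +1·90°
n=5: pose=(-10,-3,E); sL=32/53, sR=160/337; mL=-9632/17861, mR=160/337; mL+mR=-1152/17861 → advance -1; mR−mL=18112/17861 → turn +1·90°
n=6: pose=(-11,-3,N); sL=80/233, sR=16/25; mL=-2864/5825, mR=16/25; mL+mR=864/5825 → advance +1; mR−mL=6592/5825 → turn +1·90°
n=7: pose=(-11,-2,W); sL=32/85, sR=32/73; mL=-2528/6205, mR=32/73; mL+mR=192/6205 → advance +1; mR−mL=5248/6205 → turn +1·90°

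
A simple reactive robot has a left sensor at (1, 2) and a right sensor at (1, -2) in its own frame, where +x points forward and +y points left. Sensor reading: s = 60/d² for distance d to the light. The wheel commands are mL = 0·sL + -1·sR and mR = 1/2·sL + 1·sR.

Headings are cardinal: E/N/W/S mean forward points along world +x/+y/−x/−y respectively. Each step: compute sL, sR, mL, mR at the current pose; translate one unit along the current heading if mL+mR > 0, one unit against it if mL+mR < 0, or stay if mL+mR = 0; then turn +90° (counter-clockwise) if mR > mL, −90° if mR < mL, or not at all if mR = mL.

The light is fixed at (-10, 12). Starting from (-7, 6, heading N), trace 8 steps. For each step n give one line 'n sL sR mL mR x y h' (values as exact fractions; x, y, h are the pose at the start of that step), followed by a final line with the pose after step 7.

0 30/13 6/5 -6/5 153/65 -7 6 N
1 60/53 60/13 -60/13 3570/689 -7 7 W
2 15/13 5/3 -5/3 175/78 -8 7 S
3 12/5 60/73 -60/73 738/365 -8 6 E
4 30/13 6/5 -6/5 153/65 -7 6 N
5 60/53 60/13 -60/13 3570/689 -7 7 W
6 15/13 5/3 -5/3 175/78 -8 7 S
7 12/5 60/73 -60/73 738/365 -8 6 E
final -7 6 N

n=0: pose=(-7,6,N); sL=30/13, sR=6/5; mL=-6/5, mR=153/65; mL+mR=15/13 → advance +1; mR−mL=231/65 → turn +1·90°
n=1: pose=(-7,7,W); sL=60/53, sR=60/13; mL=-60/13, mR=3570/689; mL+mR=30/53 → advance +1; mR−mL=6750/689 → turn +1·90°
n=2: pose=(-8,7,S); sL=15/13, sR=5/3; mL=-5/3, mR=175/78; mL+mR=15/26 → advance +1; mR−mL=305/78 → turn +1·90°
n=3: pose=(-8,6,E); sL=12/5, sR=60/73; mL=-60/73, mR=738/365; mL+mR=6/5 → advance +1; mR−mL=1038/365 → turn +1·90°
n=4: pose=(-7,6,N); sL=30/13, sR=6/5; mL=-6/5, mR=153/65; mL+mR=15/13 → advance +1; mR−mL=231/65 → turn +1·90°
n=5: pose=(-7,7,W); sL=60/53, sR=60/13; mL=-60/13, mR=3570/689; mL+mR=30/53 → advance +1; mR−mL=6750/689 → turn +1·90°
n=6: pose=(-8,7,S); sL=15/13, sR=5/3; mL=-5/3, mR=175/78; mL+mR=15/26 → advance +1; mR−mL=305/78 → turn +1·90°
n=7: pose=(-8,6,E); sL=12/5, sR=60/73; mL=-60/73, mR=738/365; mL+mR=6/5 → advance +1; mR−mL=1038/365 → turn +1·90°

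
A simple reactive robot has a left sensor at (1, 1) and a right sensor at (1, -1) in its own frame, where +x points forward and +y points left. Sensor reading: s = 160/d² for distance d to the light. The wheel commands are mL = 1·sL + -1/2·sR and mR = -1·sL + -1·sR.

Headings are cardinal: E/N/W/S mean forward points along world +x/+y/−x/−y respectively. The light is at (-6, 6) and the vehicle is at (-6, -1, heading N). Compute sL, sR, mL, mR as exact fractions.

left sensor world pos  = (-7, 0); dL² = 37
right sensor world pos = (-5, 0); dR² = 37
sL = 160/37 = 160/37
sR = 160/37 = 160/37
mL = 1·sL + -1/2·sR = 80/37
mR = -1·sL + -1·sR = -320/37

160/37 160/37 80/37 -320/37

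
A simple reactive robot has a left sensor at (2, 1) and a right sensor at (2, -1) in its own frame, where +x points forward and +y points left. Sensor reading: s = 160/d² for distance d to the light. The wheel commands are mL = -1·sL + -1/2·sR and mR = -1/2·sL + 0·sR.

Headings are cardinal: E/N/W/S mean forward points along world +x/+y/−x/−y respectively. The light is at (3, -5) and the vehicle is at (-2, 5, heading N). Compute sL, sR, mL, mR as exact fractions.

8/9 1 -25/18 -4/9

left sensor world pos  = (-3, 7); dL² = 180
right sensor world pos = (-1, 7); dR² = 160
sL = 160/180 = 8/9
sR = 160/160 = 1
mL = -1·sL + -1/2·sR = -25/18
mR = -1/2·sL + 0·sR = -4/9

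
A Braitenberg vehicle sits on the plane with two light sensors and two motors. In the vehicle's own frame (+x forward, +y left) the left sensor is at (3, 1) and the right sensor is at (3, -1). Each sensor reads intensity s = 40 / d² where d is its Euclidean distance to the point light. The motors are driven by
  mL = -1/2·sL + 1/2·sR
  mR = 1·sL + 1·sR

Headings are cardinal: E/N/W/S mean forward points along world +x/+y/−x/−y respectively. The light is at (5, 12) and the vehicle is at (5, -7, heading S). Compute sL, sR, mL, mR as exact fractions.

left sensor world pos  = (6, -10); dL² = 485
right sensor world pos = (4, -10); dR² = 485
sL = 40/485 = 8/97
sR = 40/485 = 8/97
mL = -1/2·sL + 1/2·sR = 0
mR = 1·sL + 1·sR = 16/97

8/97 8/97 0 16/97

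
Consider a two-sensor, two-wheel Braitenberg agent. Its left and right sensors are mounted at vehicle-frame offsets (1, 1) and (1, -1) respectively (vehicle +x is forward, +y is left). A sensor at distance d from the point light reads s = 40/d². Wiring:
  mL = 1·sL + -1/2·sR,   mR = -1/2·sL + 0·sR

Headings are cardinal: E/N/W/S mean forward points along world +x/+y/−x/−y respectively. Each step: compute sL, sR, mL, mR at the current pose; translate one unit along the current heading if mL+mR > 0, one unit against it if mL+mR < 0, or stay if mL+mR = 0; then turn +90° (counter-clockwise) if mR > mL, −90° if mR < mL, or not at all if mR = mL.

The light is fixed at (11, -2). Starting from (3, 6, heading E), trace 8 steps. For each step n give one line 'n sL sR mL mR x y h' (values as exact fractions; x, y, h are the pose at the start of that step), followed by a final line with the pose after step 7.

0 4/13 20/49 66/637 -2/13 3 6 E
1 40/113 40/149 3700/16837 -20/113 2 6 S
2 5/17 10/41 120/697 -5/34 2 5 W
3 8/37 8/29 84/1073 -4/37 1 5 N
4 4/13 20/53 82/689 -2/13 1 4 E
5 8/25 40/169 852/4225 -4/25 0 4 S
6 1/4 2/9 5/36 -1/8 0 3 W
7 8/41 40/157 436/6437 -4/41 -1 3 N
final -1 2 E

n=0: pose=(3,6,E); sL=4/13, sR=20/49; mL=66/637, mR=-2/13; mL+mR=-32/637 → advance -1; mR−mL=-164/637 → turn -1·90°
n=1: pose=(2,6,S); sL=40/113, sR=40/149; mL=3700/16837, mR=-20/113; mL+mR=720/16837 → advance +1; mR−mL=-6680/16837 → turn -1·90°
n=2: pose=(2,5,W); sL=5/17, sR=10/41; mL=120/697, mR=-5/34; mL+mR=35/1394 → advance +1; mR−mL=-445/1394 → turn -1·90°
n=3: pose=(1,5,N); sL=8/37, sR=8/29; mL=84/1073, mR=-4/37; mL+mR=-32/1073 → advance -1; mR−mL=-200/1073 → turn -1·90°
n=4: pose=(1,4,E); sL=4/13, sR=20/53; mL=82/689, mR=-2/13; mL+mR=-24/689 → advance -1; mR−mL=-188/689 → turn -1·90°
n=5: pose=(0,4,S); sL=8/25, sR=40/169; mL=852/4225, mR=-4/25; mL+mR=176/4225 → advance +1; mR−mL=-1528/4225 → turn -1·90°
n=6: pose=(0,3,W); sL=1/4, sR=2/9; mL=5/36, mR=-1/8; mL+mR=1/72 → advance +1; mR−mL=-19/72 → turn -1·90°
n=7: pose=(-1,3,N); sL=8/41, sR=40/157; mL=436/6437, mR=-4/41; mL+mR=-192/6437 → advance -1; mR−mL=-1064/6437 → turn -1·90°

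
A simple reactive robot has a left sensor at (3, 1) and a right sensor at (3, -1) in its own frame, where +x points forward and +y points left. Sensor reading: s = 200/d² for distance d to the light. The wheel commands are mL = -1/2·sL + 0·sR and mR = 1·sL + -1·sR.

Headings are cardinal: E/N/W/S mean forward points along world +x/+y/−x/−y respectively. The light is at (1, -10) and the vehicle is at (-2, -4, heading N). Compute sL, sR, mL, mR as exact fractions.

200/97 40/17 -100/97 -480/1649

left sensor world pos  = (-3, -1); dL² = 97
right sensor world pos = (-1, -1); dR² = 85
sL = 200/97 = 200/97
sR = 200/85 = 40/17
mL = -1/2·sL + 0·sR = -100/97
mR = 1·sL + -1·sR = -480/1649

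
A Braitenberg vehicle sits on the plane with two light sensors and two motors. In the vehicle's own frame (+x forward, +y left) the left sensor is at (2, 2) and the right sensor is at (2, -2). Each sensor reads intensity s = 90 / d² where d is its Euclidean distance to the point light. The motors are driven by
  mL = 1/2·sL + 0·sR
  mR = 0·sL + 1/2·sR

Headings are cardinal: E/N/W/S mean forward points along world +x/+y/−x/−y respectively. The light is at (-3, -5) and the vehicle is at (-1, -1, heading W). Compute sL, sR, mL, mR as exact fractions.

45/2 5/2 45/4 5/4

left sensor world pos  = (-3, -3); dL² = 4
right sensor world pos = (-3, 1); dR² = 36
sL = 90/4 = 45/2
sR = 90/36 = 5/2
mL = 1/2·sL + 0·sR = 45/4
mR = 0·sL + 1/2·sR = 5/4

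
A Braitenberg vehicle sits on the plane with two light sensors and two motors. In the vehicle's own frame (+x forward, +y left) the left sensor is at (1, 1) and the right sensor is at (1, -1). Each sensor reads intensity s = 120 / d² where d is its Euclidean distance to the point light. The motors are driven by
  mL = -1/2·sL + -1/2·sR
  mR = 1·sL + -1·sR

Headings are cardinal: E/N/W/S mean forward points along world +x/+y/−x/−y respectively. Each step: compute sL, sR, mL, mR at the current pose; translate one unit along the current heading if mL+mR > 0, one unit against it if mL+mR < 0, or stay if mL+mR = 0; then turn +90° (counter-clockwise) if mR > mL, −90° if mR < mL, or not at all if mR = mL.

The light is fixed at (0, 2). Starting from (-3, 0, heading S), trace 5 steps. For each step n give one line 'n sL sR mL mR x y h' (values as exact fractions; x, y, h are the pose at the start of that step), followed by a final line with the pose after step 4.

n=0: pose=(-3,0,S); sL=120/13, sR=24/5; mL=-456/65, mR=288/65; mL+mR=-168/65 → advance -1; mR−mL=744/65 → turn +1·90°
n=1: pose=(-3,1,E); sL=30, sR=15; mL=-45/2, mR=15; mL+mR=-15/2 → advance -1; mR−mL=75/2 → turn +1·90°
n=2: pose=(-4,1,N); sL=24/5, sR=40/3; mL=-136/15, mR=-128/15; mL+mR=-88/5 → advance -1; mR−mL=8/15 → turn +1·90°
n=3: pose=(-4,0,W); sL=60/17, sR=60/13; mL=-900/221, mR=-240/221; mL+mR=-1140/221 → advance -1; mR−mL=660/221 → turn +1·90°
n=4: pose=(-3,0,S); sL=120/13, sR=24/5; mL=-456/65, mR=288/65; mL+mR=-168/65 → advance -1; mR−mL=744/65 → turn +1·90°

0 120/13 24/5 -456/65 288/65 -3 0 S
1 30 15 -45/2 15 -3 1 E
2 24/5 40/3 -136/15 -128/15 -4 1 N
3 60/17 60/13 -900/221 -240/221 -4 0 W
4 120/13 24/5 -456/65 288/65 -3 0 S
final -3 1 E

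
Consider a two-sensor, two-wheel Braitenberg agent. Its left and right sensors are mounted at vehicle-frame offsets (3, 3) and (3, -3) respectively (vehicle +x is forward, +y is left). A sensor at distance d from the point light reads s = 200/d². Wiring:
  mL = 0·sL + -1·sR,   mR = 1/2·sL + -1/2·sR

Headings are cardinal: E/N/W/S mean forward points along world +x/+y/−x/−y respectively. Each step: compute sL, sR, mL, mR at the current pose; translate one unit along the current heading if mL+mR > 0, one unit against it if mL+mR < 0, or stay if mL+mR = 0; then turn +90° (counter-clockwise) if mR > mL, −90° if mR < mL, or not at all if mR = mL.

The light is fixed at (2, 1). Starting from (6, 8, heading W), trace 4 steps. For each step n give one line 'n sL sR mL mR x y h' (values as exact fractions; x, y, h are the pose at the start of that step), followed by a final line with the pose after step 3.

n=0: pose=(6,8,W); sL=200/17, sR=200/101; mL=-200/101, mR=8400/1717; mL+mR=5000/1717 → advance +1; mR−mL=11800/1717 → turn +1·90°
n=1: pose=(5,8,S); sL=50/13, sR=25/2; mL=-25/2, mR=-225/52; mL+mR=-875/52 → advance -1; mR−mL=425/52 → turn +1·90°
n=2: pose=(5,9,E); sL=200/157, sR=200/61; mL=-200/61, mR=-9600/9577; mL+mR=-41000/9577 → advance -1; mR−mL=21800/9577 → turn +1·90°
n=3: pose=(4,9,N); sL=100/61, sR=100/73; mL=-100/73, mR=600/4453; mL+mR=-5500/4453 → advance -1; mR−mL=6700/4453 → turn +1·90°

0 200/17 200/101 -200/101 8400/1717 6 8 W
1 50/13 25/2 -25/2 -225/52 5 8 S
2 200/157 200/61 -200/61 -9600/9577 5 9 E
3 100/61 100/73 -100/73 600/4453 4 9 N
final 4 8 W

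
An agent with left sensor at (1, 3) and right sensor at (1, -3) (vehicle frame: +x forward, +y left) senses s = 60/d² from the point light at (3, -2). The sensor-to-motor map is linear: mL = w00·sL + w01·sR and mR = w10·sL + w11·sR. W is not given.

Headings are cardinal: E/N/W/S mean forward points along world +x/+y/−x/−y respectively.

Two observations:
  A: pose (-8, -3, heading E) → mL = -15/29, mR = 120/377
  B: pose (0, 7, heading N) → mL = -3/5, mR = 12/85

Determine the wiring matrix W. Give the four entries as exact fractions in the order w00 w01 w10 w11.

0 -1 1 -1/2

obs A: pose=(-8,-3,E) → sL=15/26, sR=15/29, mL=-15/29, mR=120/377
obs B: pose=(0,7,N) → sL=15/34, sR=3/5, mL=-3/5, mR=12/85
sensor matrix S = [[15/26, 15/29], [15/34, 3/5]]; det S = 756/6409
solve [mL_A; mL_B] = S·[w00; w01] and [mR_A; mR_B] = S·[w10; w11]:
  w00 = 0, w01 = -1, w10 = 1, w11 = -1/2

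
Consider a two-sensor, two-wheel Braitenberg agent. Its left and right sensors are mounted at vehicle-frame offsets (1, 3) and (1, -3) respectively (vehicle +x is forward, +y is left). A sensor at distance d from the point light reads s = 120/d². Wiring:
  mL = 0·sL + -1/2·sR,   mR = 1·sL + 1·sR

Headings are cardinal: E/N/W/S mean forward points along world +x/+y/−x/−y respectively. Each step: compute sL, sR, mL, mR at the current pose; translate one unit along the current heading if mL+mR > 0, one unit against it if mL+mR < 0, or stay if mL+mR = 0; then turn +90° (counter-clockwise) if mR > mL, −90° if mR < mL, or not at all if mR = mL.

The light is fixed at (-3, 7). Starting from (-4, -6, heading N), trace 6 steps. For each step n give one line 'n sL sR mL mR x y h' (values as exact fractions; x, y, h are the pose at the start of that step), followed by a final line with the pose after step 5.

n=0: pose=(-4,-6,N); sL=3/4, sR=30/37; mL=-15/37, mR=231/148; mL+mR=171/148 → advance +1; mR−mL=291/148 → turn +1·90°
n=1: pose=(-4,-5,W); sL=120/229, sR=24/17; mL=-12/17, mR=7536/3893; mL+mR=4788/3893 → advance +1; mR−mL=10284/3893 → turn +1·90°
n=2: pose=(-5,-5,S); sL=12/17, sR=60/97; mL=-30/97, mR=2184/1649; mL+mR=1674/1649 → advance +1; mR−mL=2694/1649 → turn +1·90°
n=3: pose=(-5,-6,E); sL=120/101, sR=120/257; mL=-60/257, mR=42960/25957; mL+mR=36900/25957 → advance +1; mR−mL=49020/25957 → turn +1·90°
n=4: pose=(-4,-6,N); sL=3/4, sR=30/37; mL=-15/37, mR=231/148; mL+mR=171/148 → advance +1; mR−mL=291/148 → turn +1·90°
n=5: pose=(-4,-5,W); sL=120/229, sR=24/17; mL=-12/17, mR=7536/3893; mL+mR=4788/3893 → advance +1; mR−mL=10284/3893 → turn +1·90°

0 3/4 30/37 -15/37 231/148 -4 -6 N
1 120/229 24/17 -12/17 7536/3893 -4 -5 W
2 12/17 60/97 -30/97 2184/1649 -5 -5 S
3 120/101 120/257 -60/257 42960/25957 -5 -6 E
4 3/4 30/37 -15/37 231/148 -4 -6 N
5 120/229 24/17 -12/17 7536/3893 -4 -5 W
final -5 -5 S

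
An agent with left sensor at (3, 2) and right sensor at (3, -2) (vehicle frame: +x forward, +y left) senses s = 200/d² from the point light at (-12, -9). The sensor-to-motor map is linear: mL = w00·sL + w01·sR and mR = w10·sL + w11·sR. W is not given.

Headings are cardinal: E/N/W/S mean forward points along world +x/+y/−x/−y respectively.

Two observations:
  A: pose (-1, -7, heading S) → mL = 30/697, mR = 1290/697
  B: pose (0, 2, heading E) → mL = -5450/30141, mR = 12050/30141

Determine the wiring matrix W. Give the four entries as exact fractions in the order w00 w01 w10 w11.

-1 1/2 -1/2 1

obs A: pose=(-1,-7,S) → sL=20/17, sR=100/41, mL=30/697, mR=1290/697
obs B: pose=(0,2,E) → sL=100/197, sR=100/153, mL=-5450/30141, mR=12050/30141
sensor matrix S = [[20/17, 100/41], [100/197, 100/153]]; det S = -9856000/21008277
solve [mL_A; mL_B] = S·[w00; w01] and [mR_A; mR_B] = S·[w10; w11]:
  w00 = -1, w01 = 1/2, w10 = -1/2, w11 = 1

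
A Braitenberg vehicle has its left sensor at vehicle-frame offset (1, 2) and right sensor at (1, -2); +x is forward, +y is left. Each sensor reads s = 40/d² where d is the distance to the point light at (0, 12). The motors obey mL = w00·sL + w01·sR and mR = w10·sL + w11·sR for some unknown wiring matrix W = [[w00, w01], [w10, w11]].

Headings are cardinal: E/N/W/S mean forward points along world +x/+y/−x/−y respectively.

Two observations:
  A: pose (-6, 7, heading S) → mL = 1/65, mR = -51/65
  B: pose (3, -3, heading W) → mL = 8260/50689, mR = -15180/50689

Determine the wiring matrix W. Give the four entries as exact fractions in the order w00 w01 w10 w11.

-1/2 1 -1/2 -1

obs A: pose=(-6,7,S) → sL=10/13, sR=2/5, mL=1/65, mR=-51/65
obs B: pose=(3,-3,W) → sL=40/293, sR=40/173, mL=8260/50689, mR=-15180/50689
sensor matrix S = [[10/13, 2/5], [40/293, 40/173]]; det S = 81216/658957
solve [mL_A; mL_B] = S·[w00; w01] and [mR_A; mR_B] = S·[w10; w11]:
  w00 = -1/2, w01 = 1, w10 = -1/2, w11 = -1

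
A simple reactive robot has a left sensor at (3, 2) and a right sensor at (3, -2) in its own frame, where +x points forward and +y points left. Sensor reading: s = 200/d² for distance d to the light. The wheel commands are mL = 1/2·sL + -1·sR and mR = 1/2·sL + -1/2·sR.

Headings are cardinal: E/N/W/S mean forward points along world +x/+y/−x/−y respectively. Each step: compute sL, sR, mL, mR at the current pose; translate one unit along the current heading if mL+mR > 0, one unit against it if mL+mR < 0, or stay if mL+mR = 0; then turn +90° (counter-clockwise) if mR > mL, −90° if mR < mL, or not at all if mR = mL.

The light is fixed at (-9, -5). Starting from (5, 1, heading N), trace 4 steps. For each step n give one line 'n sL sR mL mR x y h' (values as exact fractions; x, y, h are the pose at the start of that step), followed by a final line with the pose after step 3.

n=0: pose=(5,1,N); sL=8/9, sR=200/337; mL=-452/3033, mR=448/3033; mL+mR=-4/3033 → advance -1; mR−mL=100/337 → turn +1·90°
n=1: pose=(5,0,W); sL=20/13, sR=20/17; mL=-90/221, mR=40/221; mL+mR=-50/221 → advance -1; mR−mL=10/17 → turn +1·90°
n=2: pose=(6,0,S); sL=200/293, sR=200/173; mL=-41300/50689, mR=-12000/50689; mL+mR=-53300/50689 → advance -1; mR−mL=100/173 → turn +1·90°
n=3: pose=(6,1,E); sL=50/97, sR=10/17; mL=-545/1649, mR=-60/1649; mL+mR=-605/1649 → advance -1; mR−mL=5/17 → turn +1·90°

0 8/9 200/337 -452/3033 448/3033 5 1 N
1 20/13 20/17 -90/221 40/221 5 0 W
2 200/293 200/173 -41300/50689 -12000/50689 6 0 S
3 50/97 10/17 -545/1649 -60/1649 6 1 E
final 5 1 N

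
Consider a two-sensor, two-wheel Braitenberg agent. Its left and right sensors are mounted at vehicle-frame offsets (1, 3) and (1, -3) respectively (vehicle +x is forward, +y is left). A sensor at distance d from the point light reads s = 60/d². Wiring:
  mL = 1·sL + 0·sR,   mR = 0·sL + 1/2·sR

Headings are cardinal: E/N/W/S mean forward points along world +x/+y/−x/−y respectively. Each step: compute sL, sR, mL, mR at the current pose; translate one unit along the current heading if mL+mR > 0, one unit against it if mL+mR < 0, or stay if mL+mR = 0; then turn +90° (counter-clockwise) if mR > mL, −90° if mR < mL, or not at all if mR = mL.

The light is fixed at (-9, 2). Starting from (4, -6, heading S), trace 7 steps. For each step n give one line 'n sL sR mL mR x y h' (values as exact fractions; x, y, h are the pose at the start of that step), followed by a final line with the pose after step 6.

0 60/337 60/181 60/337 30/181 4 -6 S
1 5/24 1/3 5/24 1/6 4 -7 W
2 12/29 60/289 12/29 30/289 3 -7 N
3 30/97 6/29 30/97 3/29 3 -6 E
4 60/337 60/181 60/337 30/181 4 -6 S
5 5/24 1/3 5/24 1/6 4 -7 W
6 12/29 60/289 12/29 30/289 3 -7 N
final 3 -6 E

n=0: pose=(4,-6,S); sL=60/337, sR=60/181; mL=60/337, mR=30/181; mL+mR=20970/60997 → advance +1; mR−mL=-750/60997 → turn -1·90°
n=1: pose=(4,-7,W); sL=5/24, sR=1/3; mL=5/24, mR=1/6; mL+mR=3/8 → advance +1; mR−mL=-1/24 → turn -1·90°
n=2: pose=(3,-7,N); sL=12/29, sR=60/289; mL=12/29, mR=30/289; mL+mR=4338/8381 → advance +1; mR−mL=-2598/8381 → turn -1·90°
n=3: pose=(3,-6,E); sL=30/97, sR=6/29; mL=30/97, mR=3/29; mL+mR=1161/2813 → advance +1; mR−mL=-579/2813 → turn -1·90°
n=4: pose=(4,-6,S); sL=60/337, sR=60/181; mL=60/337, mR=30/181; mL+mR=20970/60997 → advance +1; mR−mL=-750/60997 → turn -1·90°
n=5: pose=(4,-7,W); sL=5/24, sR=1/3; mL=5/24, mR=1/6; mL+mR=3/8 → advance +1; mR−mL=-1/24 → turn -1·90°
n=6: pose=(3,-7,N); sL=12/29, sR=60/289; mL=12/29, mR=30/289; mL+mR=4338/8381 → advance +1; mR−mL=-2598/8381 → turn -1·90°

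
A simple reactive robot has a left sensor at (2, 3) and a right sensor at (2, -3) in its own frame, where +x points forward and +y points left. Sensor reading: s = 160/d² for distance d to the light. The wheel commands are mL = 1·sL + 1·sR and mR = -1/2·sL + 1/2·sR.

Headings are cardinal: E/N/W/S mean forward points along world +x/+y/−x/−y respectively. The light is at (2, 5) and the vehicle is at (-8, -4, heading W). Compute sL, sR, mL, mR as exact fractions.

left sensor world pos  = (-10, -7); dL² = 288
right sensor world pos = (-10, -1); dR² = 180
sL = 160/288 = 5/9
sR = 160/180 = 8/9
mL = 1·sL + 1·sR = 13/9
mR = -1/2·sL + 1/2·sR = 1/6

5/9 8/9 13/9 1/6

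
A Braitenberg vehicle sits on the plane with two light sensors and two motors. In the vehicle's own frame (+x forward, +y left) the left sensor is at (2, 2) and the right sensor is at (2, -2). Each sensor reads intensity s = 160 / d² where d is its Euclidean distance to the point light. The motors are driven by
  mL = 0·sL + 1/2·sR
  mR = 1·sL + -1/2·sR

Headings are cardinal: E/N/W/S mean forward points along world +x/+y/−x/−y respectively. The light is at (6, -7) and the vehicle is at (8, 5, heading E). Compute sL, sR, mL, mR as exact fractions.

40/53 40/29 20/29 100/1537

left sensor world pos  = (10, 7); dL² = 212
right sensor world pos = (10, 3); dR² = 116
sL = 160/212 = 40/53
sR = 160/116 = 40/29
mL = 0·sL + 1/2·sR = 20/29
mR = 1·sL + -1/2·sR = 100/1537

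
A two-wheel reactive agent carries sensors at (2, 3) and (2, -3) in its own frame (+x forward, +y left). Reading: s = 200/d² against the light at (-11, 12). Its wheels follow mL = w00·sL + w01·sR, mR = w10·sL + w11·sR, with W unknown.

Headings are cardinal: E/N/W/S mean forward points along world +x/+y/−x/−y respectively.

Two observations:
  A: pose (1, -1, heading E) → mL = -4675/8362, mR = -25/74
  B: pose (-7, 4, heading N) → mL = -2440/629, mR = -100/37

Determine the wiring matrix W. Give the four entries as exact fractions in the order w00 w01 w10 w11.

obs A: pose=(1,-1,E) → sL=25/37, sR=50/113, mL=-4675/8362, mR=-25/74
obs B: pose=(-7,4,N) → sL=200/37, sR=40/17, mL=-2440/629, mR=-100/37
sensor matrix S = [[25/37, 50/113], [200/37, 40/17]]; det S = -57000/71077
solve [mL_A; mL_B] = S·[w00; w01] and [mR_A; mR_B] = S·[w10; w11]:
  w00 = -1/2, w01 = -1/2, w10 = -1/2, w11 = 0

-1/2 -1/2 -1/2 0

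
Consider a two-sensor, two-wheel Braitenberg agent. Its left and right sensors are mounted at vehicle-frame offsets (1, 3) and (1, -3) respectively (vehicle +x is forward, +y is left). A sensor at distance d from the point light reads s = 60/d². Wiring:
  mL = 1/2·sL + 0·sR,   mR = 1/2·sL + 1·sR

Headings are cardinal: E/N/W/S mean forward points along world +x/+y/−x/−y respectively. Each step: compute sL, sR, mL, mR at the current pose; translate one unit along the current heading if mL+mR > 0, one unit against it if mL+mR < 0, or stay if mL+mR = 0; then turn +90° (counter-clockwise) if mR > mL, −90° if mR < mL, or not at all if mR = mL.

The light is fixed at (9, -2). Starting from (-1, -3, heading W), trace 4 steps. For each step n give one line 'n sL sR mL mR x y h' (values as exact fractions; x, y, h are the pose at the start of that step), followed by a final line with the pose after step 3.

n=0: pose=(-1,-3,W); sL=60/137, sR=12/25; mL=30/137, mR=2394/3425; mL+mR=3144/3425 → advance +1; mR−mL=12/25 → turn +1·90°
n=1: pose=(-2,-3,S); sL=15/17, sR=3/10; mL=15/34, mR=63/85; mL+mR=201/170 → advance +1; mR−mL=3/10 → turn +1·90°
n=2: pose=(-2,-4,E); sL=60/101, sR=12/25; mL=30/101, mR=1962/2525; mL+mR=2712/2525 → advance +1; mR−mL=12/25 → turn +1·90°
n=3: pose=(-1,-4,N); sL=6/17, sR=6/5; mL=3/17, mR=117/85; mL+mR=132/85 → advance +1; mR−mL=6/5 → turn +1·90°

0 60/137 12/25 30/137 2394/3425 -1 -3 W
1 15/17 3/10 15/34 63/85 -2 -3 S
2 60/101 12/25 30/101 1962/2525 -2 -4 E
3 6/17 6/5 3/17 117/85 -1 -4 N
final -1 -3 W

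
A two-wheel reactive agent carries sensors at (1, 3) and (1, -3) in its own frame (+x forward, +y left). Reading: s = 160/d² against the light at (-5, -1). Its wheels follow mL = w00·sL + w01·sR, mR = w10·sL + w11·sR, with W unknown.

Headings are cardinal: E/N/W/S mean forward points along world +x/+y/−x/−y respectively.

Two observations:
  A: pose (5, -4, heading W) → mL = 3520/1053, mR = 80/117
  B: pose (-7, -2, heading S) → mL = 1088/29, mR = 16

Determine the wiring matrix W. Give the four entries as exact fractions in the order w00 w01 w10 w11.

1 1 1/2 0

obs A: pose=(5,-4,W) → sL=160/117, sR=160/81, mL=3520/1053, mR=80/117
obs B: pose=(-7,-2,S) → sL=32, sR=160/29, mL=1088/29, mR=16
sensor matrix S = [[160/117, 160/81], [32, 160/29]]; det S = -1699840/30537
solve [mL_A; mL_B] = S·[w00; w01] and [mR_A; mR_B] = S·[w10; w11]:
  w00 = 1, w01 = 1, w10 = 1/2, w11 = 0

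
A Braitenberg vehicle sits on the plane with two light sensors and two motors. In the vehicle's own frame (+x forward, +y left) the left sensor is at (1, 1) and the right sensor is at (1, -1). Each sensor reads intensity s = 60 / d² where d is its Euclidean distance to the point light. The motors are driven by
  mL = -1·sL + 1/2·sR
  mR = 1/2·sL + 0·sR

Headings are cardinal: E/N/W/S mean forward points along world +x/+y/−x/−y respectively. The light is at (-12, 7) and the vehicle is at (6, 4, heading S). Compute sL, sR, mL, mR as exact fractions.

60/377 12/61 -1398/22997 30/377

left sensor world pos  = (7, 3); dL² = 377
right sensor world pos = (5, 3); dR² = 305
sL = 60/377 = 60/377
sR = 60/305 = 12/61
mL = -1·sL + 1/2·sR = -1398/22997
mR = 1/2·sL + 0·sR = 30/377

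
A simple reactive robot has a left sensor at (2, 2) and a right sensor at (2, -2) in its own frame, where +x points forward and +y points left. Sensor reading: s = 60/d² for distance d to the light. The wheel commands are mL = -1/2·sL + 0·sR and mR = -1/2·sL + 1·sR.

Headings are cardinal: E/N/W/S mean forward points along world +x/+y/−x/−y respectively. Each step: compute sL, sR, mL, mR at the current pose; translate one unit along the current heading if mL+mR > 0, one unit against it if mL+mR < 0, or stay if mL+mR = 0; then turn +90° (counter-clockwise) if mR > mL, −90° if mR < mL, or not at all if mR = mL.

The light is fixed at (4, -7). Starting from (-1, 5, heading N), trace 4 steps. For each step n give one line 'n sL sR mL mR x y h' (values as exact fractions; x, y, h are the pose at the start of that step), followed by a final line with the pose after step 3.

0 12/49 12/41 -6/49 342/2009 -1 5 N
1 6/17 30/137 -3/17 99/2329 -1 6 W
2 12/25 60/157 -6/25 558/3925 0 6 S
3 3/13 15/37 -3/26 279/962 0 7 E
final 1 7 N

n=0: pose=(-1,5,N); sL=12/49, sR=12/41; mL=-6/49, mR=342/2009; mL+mR=96/2009 → advance +1; mR−mL=12/41 → turn +1·90°
n=1: pose=(-1,6,W); sL=6/17, sR=30/137; mL=-3/17, mR=99/2329; mL+mR=-312/2329 → advance -1; mR−mL=30/137 → turn +1·90°
n=2: pose=(0,6,S); sL=12/25, sR=60/157; mL=-6/25, mR=558/3925; mL+mR=-384/3925 → advance -1; mR−mL=60/157 → turn +1·90°
n=3: pose=(0,7,E); sL=3/13, sR=15/37; mL=-3/26, mR=279/962; mL+mR=84/481 → advance +1; mR−mL=15/37 → turn +1·90°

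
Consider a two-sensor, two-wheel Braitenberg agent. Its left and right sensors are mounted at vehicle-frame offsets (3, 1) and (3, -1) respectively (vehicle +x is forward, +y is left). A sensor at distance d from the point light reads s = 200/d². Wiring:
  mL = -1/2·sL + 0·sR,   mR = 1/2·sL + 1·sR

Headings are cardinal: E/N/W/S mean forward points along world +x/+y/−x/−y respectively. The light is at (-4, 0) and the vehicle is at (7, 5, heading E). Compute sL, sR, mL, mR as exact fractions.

25/29 50/53 -25/58 4225/3074

left sensor world pos  = (10, 6); dL² = 232
right sensor world pos = (10, 4); dR² = 212
sL = 200/232 = 25/29
sR = 200/212 = 50/53
mL = -1/2·sL + 0·sR = -25/58
mR = 1/2·sL + 1·sR = 4225/3074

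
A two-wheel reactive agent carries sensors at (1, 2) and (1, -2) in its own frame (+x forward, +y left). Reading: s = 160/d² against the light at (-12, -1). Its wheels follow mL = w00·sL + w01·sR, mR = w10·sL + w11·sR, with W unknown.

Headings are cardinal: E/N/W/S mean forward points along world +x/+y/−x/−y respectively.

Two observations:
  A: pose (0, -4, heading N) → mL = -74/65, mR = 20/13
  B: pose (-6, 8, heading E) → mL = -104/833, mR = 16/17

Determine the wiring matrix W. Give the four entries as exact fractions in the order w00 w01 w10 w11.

obs A: pose=(0,-4,N) → sL=20/13, sR=4/5, mL=-74/65, mR=20/13
obs B: pose=(-6,8,E) → sL=16/17, sR=80/49, mL=-104/833, mR=16/17
sensor matrix S = [[20/13, 4/5], [16/17, 80/49]]; det S = 95232/54145
solve [mL_A; mL_B] = S·[w00; w01] and [mR_A; mR_B] = S·[w10; w11]:
  w00 = -1, w01 = 1/2, w10 = 1, w11 = 0

-1 1/2 1 0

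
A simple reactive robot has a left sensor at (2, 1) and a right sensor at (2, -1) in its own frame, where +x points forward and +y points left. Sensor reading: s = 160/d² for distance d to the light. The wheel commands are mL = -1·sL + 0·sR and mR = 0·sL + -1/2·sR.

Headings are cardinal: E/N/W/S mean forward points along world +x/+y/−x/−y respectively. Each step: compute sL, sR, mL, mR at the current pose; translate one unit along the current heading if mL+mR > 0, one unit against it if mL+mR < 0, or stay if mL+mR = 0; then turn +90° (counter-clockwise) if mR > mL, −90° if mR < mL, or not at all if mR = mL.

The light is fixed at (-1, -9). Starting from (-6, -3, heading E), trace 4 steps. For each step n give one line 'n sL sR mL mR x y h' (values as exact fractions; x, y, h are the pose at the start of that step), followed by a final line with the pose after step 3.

n=0: pose=(-6,-3,E); sL=80/29, sR=80/17; mL=-80/29, mR=-40/17; mL+mR=-2520/493 → advance -1; mR−mL=200/493 → turn +1·90°
n=1: pose=(-7,-3,N); sL=160/113, sR=160/89; mL=-160/113, mR=-80/89; mL+mR=-23280/10057 → advance -1; mR−mL=5200/10057 → turn +1·90°
n=2: pose=(-7,-4,W); sL=2, sR=8/5; mL=-2, mR=-4/5; mL+mR=-14/5 → advance -1; mR−mL=6/5 → turn +1·90°
n=3: pose=(-6,-4,S); sL=32/5, sR=32/9; mL=-32/5, mR=-16/9; mL+mR=-368/45 → advance -1; mR−mL=208/45 → turn +1·90°

0 80/29 80/17 -80/29 -40/17 -6 -3 E
1 160/113 160/89 -160/113 -80/89 -7 -3 N
2 2 8/5 -2 -4/5 -7 -4 W
3 32/5 32/9 -32/5 -16/9 -6 -4 S
final -6 -3 E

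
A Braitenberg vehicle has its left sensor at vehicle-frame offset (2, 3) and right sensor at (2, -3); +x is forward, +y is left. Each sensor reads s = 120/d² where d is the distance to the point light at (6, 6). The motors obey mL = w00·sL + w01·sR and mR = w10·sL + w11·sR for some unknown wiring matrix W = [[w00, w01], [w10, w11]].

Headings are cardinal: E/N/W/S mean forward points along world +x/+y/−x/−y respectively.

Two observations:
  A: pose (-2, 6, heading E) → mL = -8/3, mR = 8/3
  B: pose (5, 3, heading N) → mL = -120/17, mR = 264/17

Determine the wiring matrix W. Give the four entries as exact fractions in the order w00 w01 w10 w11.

-1 0 1/2 1/2

obs A: pose=(-2,6,E) → sL=8/3, sR=8/3, mL=-8/3, mR=8/3
obs B: pose=(5,3,N) → sL=120/17, sR=24, mL=-120/17, mR=264/17
sensor matrix S = [[8/3, 8/3], [120/17, 24]]; det S = 768/17
solve [mL_A; mL_B] = S·[w00; w01] and [mR_A; mR_B] = S·[w10; w11]:
  w00 = -1, w01 = 0, w10 = 1/2, w11 = 1/2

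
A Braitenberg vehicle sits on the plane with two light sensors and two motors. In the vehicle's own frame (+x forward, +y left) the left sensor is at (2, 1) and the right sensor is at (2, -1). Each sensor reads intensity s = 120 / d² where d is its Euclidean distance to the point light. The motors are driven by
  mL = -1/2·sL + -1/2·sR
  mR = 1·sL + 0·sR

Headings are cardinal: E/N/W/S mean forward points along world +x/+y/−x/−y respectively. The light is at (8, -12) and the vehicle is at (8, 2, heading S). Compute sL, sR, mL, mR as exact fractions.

24/29 24/29 -24/29 24/29

left sensor world pos  = (9, 0); dL² = 145
right sensor world pos = (7, 0); dR² = 145
sL = 120/145 = 24/29
sR = 120/145 = 24/29
mL = -1/2·sL + -1/2·sR = -24/29
mR = 1·sL + 0·sR = 24/29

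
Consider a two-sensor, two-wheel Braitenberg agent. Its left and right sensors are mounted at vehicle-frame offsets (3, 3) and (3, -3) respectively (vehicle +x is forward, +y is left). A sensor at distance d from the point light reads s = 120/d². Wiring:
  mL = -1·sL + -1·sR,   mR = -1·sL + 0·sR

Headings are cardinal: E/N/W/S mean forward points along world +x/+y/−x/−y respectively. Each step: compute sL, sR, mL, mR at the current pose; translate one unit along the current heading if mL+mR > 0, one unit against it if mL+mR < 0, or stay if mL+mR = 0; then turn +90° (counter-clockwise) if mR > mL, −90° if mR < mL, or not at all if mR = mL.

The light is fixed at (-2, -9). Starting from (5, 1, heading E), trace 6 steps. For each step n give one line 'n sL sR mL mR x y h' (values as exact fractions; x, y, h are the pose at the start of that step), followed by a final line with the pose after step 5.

0 120/269 120/149 -50160/40081 -120/269 5 1 E
1 60/89 12/25 -2568/2225 -60/89 4 1 N
2 8/3 40/51 -176/51 -8/3 4 0 W
3 15/17 30/13 -705/221 -15/17 5 0 S
4 120/269 120/149 -50160/40081 -120/269 5 1 E
5 60/89 12/25 -2568/2225 -60/89 4 1 N
final 4 0 W

n=0: pose=(5,1,E); sL=120/269, sR=120/149; mL=-50160/40081, mR=-120/269; mL+mR=-68040/40081 → advance -1; mR−mL=120/149 → turn +1·90°
n=1: pose=(4,1,N); sL=60/89, sR=12/25; mL=-2568/2225, mR=-60/89; mL+mR=-4068/2225 → advance -1; mR−mL=12/25 → turn +1·90°
n=2: pose=(4,0,W); sL=8/3, sR=40/51; mL=-176/51, mR=-8/3; mL+mR=-104/17 → advance -1; mR−mL=40/51 → turn +1·90°
n=3: pose=(5,0,S); sL=15/17, sR=30/13; mL=-705/221, mR=-15/17; mL+mR=-900/221 → advance -1; mR−mL=30/13 → turn +1·90°
n=4: pose=(5,1,E); sL=120/269, sR=120/149; mL=-50160/40081, mR=-120/269; mL+mR=-68040/40081 → advance -1; mR−mL=120/149 → turn +1·90°
n=5: pose=(4,1,N); sL=60/89, sR=12/25; mL=-2568/2225, mR=-60/89; mL+mR=-4068/2225 → advance -1; mR−mL=12/25 → turn +1·90°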